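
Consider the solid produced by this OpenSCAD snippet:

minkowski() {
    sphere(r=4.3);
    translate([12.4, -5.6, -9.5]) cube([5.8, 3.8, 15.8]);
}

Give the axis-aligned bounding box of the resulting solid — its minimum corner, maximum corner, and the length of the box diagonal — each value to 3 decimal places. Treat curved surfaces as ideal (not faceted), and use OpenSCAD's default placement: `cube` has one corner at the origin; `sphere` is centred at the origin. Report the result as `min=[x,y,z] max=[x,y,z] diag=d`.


min=[8.100,-9.900,-13.800] max=[22.500,2.500,10.600] diag=30.927

A = translate([12.4, -5.6, -9.5]) cube([5.8, 3.8, 15.8]) → bbox [12.4,-5.6,-9.5] .. [18.2,-1.8,6.3]
B = sphere(r=4.3) → bbox [-4.3,-4.3,-4.3] .. [4.3,4.3,4.3]
lo = A.lo+B.lo = [12.4-4.3, -5.6-4.3, -9.5-4.3] = [8.100,-9.900,-13.800]
hi = A.hi+B.hi = [18.2+4.3, -1.8+4.3, 6.3+4.3] = [22.500,2.500,10.600]
diag = √(14.4²+12.4²+24.4²) = √956.48 = 30.927


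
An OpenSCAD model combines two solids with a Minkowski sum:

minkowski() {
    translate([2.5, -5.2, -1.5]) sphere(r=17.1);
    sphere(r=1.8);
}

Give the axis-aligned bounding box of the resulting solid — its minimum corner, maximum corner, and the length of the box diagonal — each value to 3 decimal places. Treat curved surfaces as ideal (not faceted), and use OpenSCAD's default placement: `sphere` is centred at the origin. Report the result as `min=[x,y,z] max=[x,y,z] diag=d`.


A = translate([2.5, -5.2, -1.5]) sphere(r=17.1) → bbox [-14.6,-22.3,-18.6] .. [19.6,11.9,15.6]
B = sphere(r=1.8) → bbox [-1.8,-1.8,-1.8] .. [1.8,1.8,1.8]
lo = A.lo+B.lo = [-14.6-1.8, -22.3-1.8, -18.6-1.8] = [-16.400,-24.100,-20.400]
hi = A.hi+B.hi = [19.6+1.8, 11.9+1.8, 15.6+1.8] = [21.400,13.700,17.400]
diag = √(37.8²+37.8²+37.8²) = √4286.52 = 65.472

min=[-16.400,-24.100,-20.400] max=[21.400,13.700,17.400] diag=65.472


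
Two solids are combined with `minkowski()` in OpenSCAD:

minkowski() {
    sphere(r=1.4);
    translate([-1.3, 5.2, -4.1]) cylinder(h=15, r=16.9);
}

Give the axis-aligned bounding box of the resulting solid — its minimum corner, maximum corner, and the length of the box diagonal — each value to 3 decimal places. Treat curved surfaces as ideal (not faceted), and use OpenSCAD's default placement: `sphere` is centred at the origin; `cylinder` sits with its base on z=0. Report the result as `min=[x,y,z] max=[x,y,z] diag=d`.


A = translate([-1.3, 5.2, -4.1]) cylinder(h=15, r=16.9) → bbox [-18.2,-11.7,-4.1] .. [15.6,22.1,10.9]
B = sphere(r=1.4) → bbox [-1.4,-1.4,-1.4] .. [1.4,1.4,1.4]
lo = A.lo+B.lo = [-18.2-1.4, -11.7-1.4, -4.1-1.4] = [-19.600,-13.100,-5.500]
hi = A.hi+B.hi = [15.6+1.4, 22.1+1.4, 10.9+1.4] = [17.000,23.500,12.300]
diag = √(36.6²+36.6²+17.8²) = √2995.96 = 54.735

min=[-19.600,-13.100,-5.500] max=[17.000,23.500,12.300] diag=54.735


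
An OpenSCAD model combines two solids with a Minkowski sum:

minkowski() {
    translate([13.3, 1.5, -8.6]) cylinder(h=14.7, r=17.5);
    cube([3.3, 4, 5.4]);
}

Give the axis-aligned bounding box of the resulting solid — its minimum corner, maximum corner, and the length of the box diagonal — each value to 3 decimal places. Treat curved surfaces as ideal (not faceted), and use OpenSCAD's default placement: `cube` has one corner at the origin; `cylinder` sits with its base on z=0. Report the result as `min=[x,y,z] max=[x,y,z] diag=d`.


A = translate([13.3, 1.5, -8.6]) cylinder(h=14.7, r=17.5) → bbox [-4.2,-16,-8.6] .. [30.8,19,6.1]
B = cube([3.3, 4, 5.4]) → bbox [0,0,0] .. [3.3,4,5.4]
lo = A.lo+B.lo = [-4.2+0, -16+0, -8.6+0] = [-4.200,-16.000,-8.600]
hi = A.hi+B.hi = [30.8+3.3, 19+4, 6.1+5.4] = [34.100,23.000,11.500]
diag = √(38.3²+39²+20.1²) = √3391.9 = 58.240

min=[-4.200,-16.000,-8.600] max=[34.100,23.000,11.500] diag=58.240


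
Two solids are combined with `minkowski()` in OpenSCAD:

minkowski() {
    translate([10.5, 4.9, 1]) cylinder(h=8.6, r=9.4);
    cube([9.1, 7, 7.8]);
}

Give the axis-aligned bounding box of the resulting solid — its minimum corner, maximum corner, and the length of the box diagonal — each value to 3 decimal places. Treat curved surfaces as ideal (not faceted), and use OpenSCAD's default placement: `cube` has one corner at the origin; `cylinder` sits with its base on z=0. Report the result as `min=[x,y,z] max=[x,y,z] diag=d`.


min=[1.100,-4.500,1.000] max=[29.000,21.300,17.400] diag=41.389

A = translate([10.5, 4.9, 1]) cylinder(h=8.6, r=9.4) → bbox [1.1,-4.5,1] .. [19.9,14.3,9.6]
B = cube([9.1, 7, 7.8]) → bbox [0,0,0] .. [9.1,7,7.8]
lo = A.lo+B.lo = [1.1+0, -4.5+0, 1+0] = [1.100,-4.500,1.000]
hi = A.hi+B.hi = [19.9+9.1, 14.3+7, 9.6+7.8] = [29.000,21.300,17.400]
diag = √(27.9²+25.8²+16.4²) = √1713.01 = 41.389


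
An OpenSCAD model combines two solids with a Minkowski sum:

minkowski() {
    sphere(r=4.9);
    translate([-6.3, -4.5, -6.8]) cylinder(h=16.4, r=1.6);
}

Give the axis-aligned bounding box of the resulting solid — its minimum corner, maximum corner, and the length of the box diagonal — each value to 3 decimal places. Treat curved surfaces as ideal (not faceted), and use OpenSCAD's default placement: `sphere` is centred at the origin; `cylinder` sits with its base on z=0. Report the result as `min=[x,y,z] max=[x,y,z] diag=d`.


min=[-12.800,-11.000,-11.700] max=[0.200,2.000,14.500] diag=32.007

A = translate([-6.3, -4.5, -6.8]) cylinder(h=16.4, r=1.6) → bbox [-7.9,-6.1,-6.8] .. [-4.7,-2.9,9.6]
B = sphere(r=4.9) → bbox [-4.9,-4.9,-4.9] .. [4.9,4.9,4.9]
lo = A.lo+B.lo = [-7.9-4.9, -6.1-4.9, -6.8-4.9] = [-12.800,-11.000,-11.700]
hi = A.hi+B.hi = [-4.7+4.9, -2.9+4.9, 9.6+4.9] = [0.200,2.000,14.500]
diag = √(13²+13²+26.2²) = √1024.44 = 32.007


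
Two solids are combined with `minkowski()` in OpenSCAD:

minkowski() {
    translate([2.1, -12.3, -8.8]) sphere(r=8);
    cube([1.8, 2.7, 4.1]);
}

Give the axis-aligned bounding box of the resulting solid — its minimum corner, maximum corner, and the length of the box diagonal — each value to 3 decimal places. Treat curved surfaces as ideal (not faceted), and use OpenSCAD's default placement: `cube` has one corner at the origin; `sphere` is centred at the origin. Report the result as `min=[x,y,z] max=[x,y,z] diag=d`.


A = translate([2.1, -12.3, -8.8]) sphere(r=8) → bbox [-5.9,-20.3,-16.8] .. [10.1,-4.3,-0.8]
B = cube([1.8, 2.7, 4.1]) → bbox [0,0,0] .. [1.8,2.7,4.1]
lo = A.lo+B.lo = [-5.9+0, -20.3+0, -16.8+0] = [-5.900,-20.300,-16.800]
hi = A.hi+B.hi = [10.1+1.8, -4.3+2.7, -0.8+4.1] = [11.900,-1.600,3.300]
diag = √(17.8²+18.7²+20.1²) = √1070.54 = 32.719

min=[-5.900,-20.300,-16.800] max=[11.900,-1.600,3.300] diag=32.719


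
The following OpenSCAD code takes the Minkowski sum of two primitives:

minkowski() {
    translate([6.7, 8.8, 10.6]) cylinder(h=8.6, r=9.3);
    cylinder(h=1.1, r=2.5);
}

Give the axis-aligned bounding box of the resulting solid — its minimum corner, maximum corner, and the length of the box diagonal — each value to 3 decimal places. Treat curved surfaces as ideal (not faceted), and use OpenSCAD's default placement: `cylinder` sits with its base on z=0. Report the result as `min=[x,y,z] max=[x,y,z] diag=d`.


A = translate([6.7, 8.8, 10.6]) cylinder(h=8.6, r=9.3) → bbox [-2.6,-0.5,10.6] .. [16,18.1,19.2]
B = cylinder(h=1.1, r=2.5) → bbox [-2.5,-2.5,0] .. [2.5,2.5,1.1]
lo = A.lo+B.lo = [-2.6-2.5, -0.5-2.5, 10.6+0] = [-5.100,-3.000,10.600]
hi = A.hi+B.hi = [16+2.5, 18.1+2.5, 19.2+1.1] = [18.500,20.600,20.300]
diag = √(23.6²+23.6²+9.7²) = √1208.01 = 34.756

min=[-5.100,-3.000,10.600] max=[18.500,20.600,20.300] diag=34.756


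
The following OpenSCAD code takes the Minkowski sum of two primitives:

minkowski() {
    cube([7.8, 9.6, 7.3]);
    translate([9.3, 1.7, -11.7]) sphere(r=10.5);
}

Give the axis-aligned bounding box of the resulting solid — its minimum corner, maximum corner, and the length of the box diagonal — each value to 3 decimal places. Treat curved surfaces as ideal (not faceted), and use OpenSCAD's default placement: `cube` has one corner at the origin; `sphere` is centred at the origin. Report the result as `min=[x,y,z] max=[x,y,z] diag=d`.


min=[-1.200,-8.800,-22.200] max=[27.600,21.800,6.100] diag=50.663

A = translate([9.3, 1.7, -11.7]) sphere(r=10.5) → bbox [-1.2,-8.8,-22.2] .. [19.8,12.2,-1.2]
B = cube([7.8, 9.6, 7.3]) → bbox [0,0,0] .. [7.8,9.6,7.3]
lo = A.lo+B.lo = [-1.2+0, -8.8+0, -22.2+0] = [-1.200,-8.800,-22.200]
hi = A.hi+B.hi = [19.8+7.8, 12.2+9.6, -1.2+7.3] = [27.600,21.800,6.100]
diag = √(28.8²+30.6²+28.3²) = √2566.69 = 50.663


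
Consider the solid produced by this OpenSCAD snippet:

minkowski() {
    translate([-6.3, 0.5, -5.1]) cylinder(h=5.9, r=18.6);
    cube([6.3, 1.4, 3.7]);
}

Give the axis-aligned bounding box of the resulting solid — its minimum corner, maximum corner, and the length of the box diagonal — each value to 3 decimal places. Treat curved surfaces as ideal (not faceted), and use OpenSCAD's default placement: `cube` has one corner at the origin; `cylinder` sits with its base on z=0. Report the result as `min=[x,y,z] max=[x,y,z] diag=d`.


A = translate([-6.3, 0.5, -5.1]) cylinder(h=5.9, r=18.6) → bbox [-24.9,-18.1,-5.1] .. [12.3,19.1,0.8]
B = cube([6.3, 1.4, 3.7]) → bbox [0,0,0] .. [6.3,1.4,3.7]
lo = A.lo+B.lo = [-24.9+0, -18.1+0, -5.1+0] = [-24.900,-18.100,-5.100]
hi = A.hi+B.hi = [12.3+6.3, 19.1+1.4, 0.8+3.7] = [18.600,20.500,4.500]
diag = √(43.5²+38.6²+9.6²) = √3474.37 = 58.944

min=[-24.900,-18.100,-5.100] max=[18.600,20.500,4.500] diag=58.944


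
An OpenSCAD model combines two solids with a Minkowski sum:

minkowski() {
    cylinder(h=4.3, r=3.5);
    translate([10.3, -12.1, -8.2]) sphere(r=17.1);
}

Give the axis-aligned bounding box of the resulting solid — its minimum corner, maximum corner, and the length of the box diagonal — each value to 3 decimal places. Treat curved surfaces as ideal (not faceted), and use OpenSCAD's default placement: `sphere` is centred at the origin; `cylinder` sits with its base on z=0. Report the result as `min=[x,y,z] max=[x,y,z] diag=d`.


A = translate([10.3, -12.1, -8.2]) sphere(r=17.1) → bbox [-6.8,-29.2,-25.3] .. [27.4,5,8.9]
B = cylinder(h=4.3, r=3.5) → bbox [-3.5,-3.5,0] .. [3.5,3.5,4.3]
lo = A.lo+B.lo = [-6.8-3.5, -29.2-3.5, -25.3+0] = [-10.300,-32.700,-25.300]
hi = A.hi+B.hi = [27.4+3.5, 5+3.5, 8.9+4.3] = [30.900,8.500,13.200]
diag = √(41.2²+41.2²+38.5²) = √4877.13 = 69.836

min=[-10.300,-32.700,-25.300] max=[30.900,8.500,13.200] diag=69.836


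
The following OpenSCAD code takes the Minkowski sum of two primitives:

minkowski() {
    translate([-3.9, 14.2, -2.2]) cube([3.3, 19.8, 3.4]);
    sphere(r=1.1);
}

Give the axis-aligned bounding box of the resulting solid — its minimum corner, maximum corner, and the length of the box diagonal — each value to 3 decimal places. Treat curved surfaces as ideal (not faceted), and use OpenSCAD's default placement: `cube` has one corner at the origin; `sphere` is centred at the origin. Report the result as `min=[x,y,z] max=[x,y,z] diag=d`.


A = translate([-3.9, 14.2, -2.2]) cube([3.3, 19.8, 3.4]) → bbox [-3.9,14.2,-2.2] .. [-0.6,34,1.2]
B = sphere(r=1.1) → bbox [-1.1,-1.1,-1.1] .. [1.1,1.1,1.1]
lo = A.lo+B.lo = [-3.9-1.1, 14.2-1.1, -2.2-1.1] = [-5.000,13.100,-3.300]
hi = A.hi+B.hi = [-0.6+1.1, 34+1.1, 1.2+1.1] = [0.500,35.100,2.300]
diag = √(5.5²+22²+5.6²) = √545.61 = 23.358

min=[-5.000,13.100,-3.300] max=[0.500,35.100,2.300] diag=23.358


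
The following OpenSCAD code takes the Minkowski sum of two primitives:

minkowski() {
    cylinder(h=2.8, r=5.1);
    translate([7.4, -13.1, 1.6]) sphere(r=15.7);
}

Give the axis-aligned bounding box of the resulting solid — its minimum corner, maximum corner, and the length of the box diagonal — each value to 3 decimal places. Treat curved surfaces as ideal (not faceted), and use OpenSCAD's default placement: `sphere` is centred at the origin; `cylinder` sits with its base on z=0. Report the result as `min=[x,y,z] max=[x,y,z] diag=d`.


min=[-13.400,-33.900,-14.100] max=[28.200,7.700,20.100] diag=68.050

A = translate([7.4, -13.1, 1.6]) sphere(r=15.7) → bbox [-8.3,-28.8,-14.1] .. [23.1,2.6,17.3]
B = cylinder(h=2.8, r=5.1) → bbox [-5.1,-5.1,0] .. [5.1,5.1,2.8]
lo = A.lo+B.lo = [-8.3-5.1, -28.8-5.1, -14.1+0] = [-13.400,-33.900,-14.100]
hi = A.hi+B.hi = [23.1+5.1, 2.6+5.1, 17.3+2.8] = [28.200,7.700,20.100]
diag = √(41.6²+41.6²+34.2²) = √4630.76 = 68.050


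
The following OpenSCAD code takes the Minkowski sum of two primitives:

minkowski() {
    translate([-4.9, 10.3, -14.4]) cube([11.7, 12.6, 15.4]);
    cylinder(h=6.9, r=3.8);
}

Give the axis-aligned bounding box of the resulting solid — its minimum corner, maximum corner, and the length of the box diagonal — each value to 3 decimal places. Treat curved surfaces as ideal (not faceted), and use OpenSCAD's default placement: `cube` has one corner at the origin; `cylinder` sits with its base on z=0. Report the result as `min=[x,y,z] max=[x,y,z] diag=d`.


A = translate([-4.9, 10.3, -14.4]) cube([11.7, 12.6, 15.4]) → bbox [-4.9,10.3,-14.4] .. [6.8,22.9,1]
B = cylinder(h=6.9, r=3.8) → bbox [-3.8,-3.8,0] .. [3.8,3.8,6.9]
lo = A.lo+B.lo = [-4.9-3.8, 10.3-3.8, -14.4+0] = [-8.700,6.500,-14.400]
hi = A.hi+B.hi = [6.8+3.8, 22.9+3.8, 1+6.9] = [10.600,26.700,7.900]
diag = √(19.3²+20.2²+22.3²) = √1277.82 = 35.747

min=[-8.700,6.500,-14.400] max=[10.600,26.700,7.900] diag=35.747


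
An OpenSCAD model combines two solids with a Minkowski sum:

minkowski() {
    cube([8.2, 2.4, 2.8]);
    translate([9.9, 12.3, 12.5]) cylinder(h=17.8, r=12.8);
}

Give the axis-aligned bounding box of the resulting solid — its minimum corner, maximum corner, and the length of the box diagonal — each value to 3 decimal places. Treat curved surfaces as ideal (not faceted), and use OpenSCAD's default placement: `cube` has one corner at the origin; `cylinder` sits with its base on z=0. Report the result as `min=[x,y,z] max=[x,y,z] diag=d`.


A = translate([9.9, 12.3, 12.5]) cylinder(h=17.8, r=12.8) → bbox [-2.9,-0.5,12.5] .. [22.7,25.1,30.3]
B = cube([8.2, 2.4, 2.8]) → bbox [0,0,0] .. [8.2,2.4,2.8]
lo = A.lo+B.lo = [-2.9+0, -0.5+0, 12.5+0] = [-2.900,-0.500,12.500]
hi = A.hi+B.hi = [22.7+8.2, 25.1+2.4, 30.3+2.8] = [30.900,27.500,33.100]
diag = √(33.8²+28²+20.6²) = √2350.8 = 48.485

min=[-2.900,-0.500,12.500] max=[30.900,27.500,33.100] diag=48.485


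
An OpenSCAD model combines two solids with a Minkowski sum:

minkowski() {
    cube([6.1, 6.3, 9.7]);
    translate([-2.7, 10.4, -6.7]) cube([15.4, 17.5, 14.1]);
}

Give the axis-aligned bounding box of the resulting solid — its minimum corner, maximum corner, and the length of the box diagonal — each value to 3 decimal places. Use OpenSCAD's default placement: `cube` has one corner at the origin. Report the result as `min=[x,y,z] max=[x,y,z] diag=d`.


min=[-2.700,10.400,-6.700] max=[18.800,34.200,17.100] diag=39.939

A = translate([-2.7, 10.4, -6.7]) cube([15.4, 17.5, 14.1]) → bbox [-2.7,10.4,-6.7] .. [12.7,27.9,7.4]
B = cube([6.1, 6.3, 9.7]) → bbox [0,0,0] .. [6.1,6.3,9.7]
lo = A.lo+B.lo = [-2.7+0, 10.4+0, -6.7+0] = [-2.700,10.400,-6.700]
hi = A.hi+B.hi = [12.7+6.1, 27.9+6.3, 7.4+9.7] = [18.800,34.200,17.100]
diag = √(21.5²+23.8²+23.8²) = √1595.13 = 39.939


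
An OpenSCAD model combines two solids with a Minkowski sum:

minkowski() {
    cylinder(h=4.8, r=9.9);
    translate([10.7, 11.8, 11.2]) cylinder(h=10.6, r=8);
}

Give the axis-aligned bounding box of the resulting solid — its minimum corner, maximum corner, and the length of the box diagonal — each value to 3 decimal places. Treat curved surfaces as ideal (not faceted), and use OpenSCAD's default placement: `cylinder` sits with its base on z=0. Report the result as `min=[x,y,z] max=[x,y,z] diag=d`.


min=[-7.200,-6.100,11.200] max=[28.600,29.700,26.600] diag=52.919

A = translate([10.7, 11.8, 11.2]) cylinder(h=10.6, r=8) → bbox [2.7,3.8,11.2] .. [18.7,19.8,21.8]
B = cylinder(h=4.8, r=9.9) → bbox [-9.9,-9.9,0] .. [9.9,9.9,4.8]
lo = A.lo+B.lo = [2.7-9.9, 3.8-9.9, 11.2+0] = [-7.200,-6.100,11.200]
hi = A.hi+B.hi = [18.7+9.9, 19.8+9.9, 21.8+4.8] = [28.600,29.700,26.600]
diag = √(35.8²+35.8²+15.4²) = √2800.44 = 52.919


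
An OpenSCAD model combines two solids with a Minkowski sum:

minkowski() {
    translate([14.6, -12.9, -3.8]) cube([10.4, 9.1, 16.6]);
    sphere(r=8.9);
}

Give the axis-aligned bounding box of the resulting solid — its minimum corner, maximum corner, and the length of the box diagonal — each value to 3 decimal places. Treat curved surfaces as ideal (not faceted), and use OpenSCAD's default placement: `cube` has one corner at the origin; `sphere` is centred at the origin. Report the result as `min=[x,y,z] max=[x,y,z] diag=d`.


A = translate([14.6, -12.9, -3.8]) cube([10.4, 9.1, 16.6]) → bbox [14.6,-12.9,-3.8] .. [25,-3.8,12.8]
B = sphere(r=8.9) → bbox [-8.9,-8.9,-8.9] .. [8.9,8.9,8.9]
lo = A.lo+B.lo = [14.6-8.9, -12.9-8.9, -3.8-8.9] = [5.700,-21.800,-12.700]
hi = A.hi+B.hi = [25+8.9, -3.8+8.9, 12.8+8.9] = [33.900,5.100,21.700]
diag = √(28.2²+26.9²+34.4²) = √2702.21 = 51.983

min=[5.700,-21.800,-12.700] max=[33.900,5.100,21.700] diag=51.983


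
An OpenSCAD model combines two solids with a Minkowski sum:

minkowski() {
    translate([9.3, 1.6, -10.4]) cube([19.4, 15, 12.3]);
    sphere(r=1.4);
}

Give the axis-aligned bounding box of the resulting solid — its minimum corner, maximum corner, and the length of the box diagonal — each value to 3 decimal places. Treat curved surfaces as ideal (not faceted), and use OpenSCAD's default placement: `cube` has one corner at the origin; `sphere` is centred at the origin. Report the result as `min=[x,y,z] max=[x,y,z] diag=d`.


A = translate([9.3, 1.6, -10.4]) cube([19.4, 15, 12.3]) → bbox [9.3,1.6,-10.4] .. [28.7,16.6,1.9]
B = sphere(r=1.4) → bbox [-1.4,-1.4,-1.4] .. [1.4,1.4,1.4]
lo = A.lo+B.lo = [9.3-1.4, 1.6-1.4, -10.4-1.4] = [7.900,0.200,-11.800]
hi = A.hi+B.hi = [28.7+1.4, 16.6+1.4, 1.9+1.4] = [30.100,18.000,3.300]
diag = √(22.2²+17.8²+15.1²) = √1037.69 = 32.213

min=[7.900,0.200,-11.800] max=[30.100,18.000,3.300] diag=32.213


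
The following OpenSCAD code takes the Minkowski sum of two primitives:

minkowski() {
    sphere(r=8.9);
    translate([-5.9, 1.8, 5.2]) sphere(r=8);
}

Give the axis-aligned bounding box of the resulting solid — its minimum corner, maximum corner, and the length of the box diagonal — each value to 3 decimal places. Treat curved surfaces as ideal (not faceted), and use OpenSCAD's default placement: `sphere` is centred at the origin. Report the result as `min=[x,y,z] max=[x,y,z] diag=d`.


min=[-22.800,-15.100,-11.700] max=[11.000,18.700,22.100] diag=58.543

A = translate([-5.9, 1.8, 5.2]) sphere(r=8) → bbox [-13.9,-6.2,-2.8] .. [2.1,9.8,13.2]
B = sphere(r=8.9) → bbox [-8.9,-8.9,-8.9] .. [8.9,8.9,8.9]
lo = A.lo+B.lo = [-13.9-8.9, -6.2-8.9, -2.8-8.9] = [-22.800,-15.100,-11.700]
hi = A.hi+B.hi = [2.1+8.9, 9.8+8.9, 13.2+8.9] = [11.000,18.700,22.100]
diag = √(33.8²+33.8²+33.8²) = √3427.32 = 58.543


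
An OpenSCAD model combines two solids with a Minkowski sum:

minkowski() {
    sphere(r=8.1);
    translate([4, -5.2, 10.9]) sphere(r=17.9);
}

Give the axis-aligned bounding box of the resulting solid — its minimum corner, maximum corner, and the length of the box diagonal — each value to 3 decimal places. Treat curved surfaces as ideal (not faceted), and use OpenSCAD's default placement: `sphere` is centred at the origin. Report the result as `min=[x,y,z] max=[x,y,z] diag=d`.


min=[-22.000,-31.200,-15.100] max=[30.000,20.800,36.900] diag=90.067

A = translate([4, -5.2, 10.9]) sphere(r=17.9) → bbox [-13.9,-23.1,-7] .. [21.9,12.7,28.8]
B = sphere(r=8.1) → bbox [-8.1,-8.1,-8.1] .. [8.1,8.1,8.1]
lo = A.lo+B.lo = [-13.9-8.1, -23.1-8.1, -7-8.1] = [-22.000,-31.200,-15.100]
hi = A.hi+B.hi = [21.9+8.1, 12.7+8.1, 28.8+8.1] = [30.000,20.800,36.900]
diag = √(52²+52²+52²) = √8112 = 90.067


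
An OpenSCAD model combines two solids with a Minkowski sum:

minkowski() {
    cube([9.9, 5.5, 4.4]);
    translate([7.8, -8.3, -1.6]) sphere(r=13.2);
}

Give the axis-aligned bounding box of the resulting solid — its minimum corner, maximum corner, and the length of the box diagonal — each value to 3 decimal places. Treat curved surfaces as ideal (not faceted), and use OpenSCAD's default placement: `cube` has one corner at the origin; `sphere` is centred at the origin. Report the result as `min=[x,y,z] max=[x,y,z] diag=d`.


A = translate([7.8, -8.3, -1.6]) sphere(r=13.2) → bbox [-5.4,-21.5,-14.8] .. [21,4.9,11.6]
B = cube([9.9, 5.5, 4.4]) → bbox [0,0,0] .. [9.9,5.5,4.4]
lo = A.lo+B.lo = [-5.4+0, -21.5+0, -14.8+0] = [-5.400,-21.500,-14.800]
hi = A.hi+B.hi = [21+9.9, 4.9+5.5, 11.6+4.4] = [30.900,10.400,16.000]
diag = √(36.3²+31.9²+30.8²) = √3283.94 = 57.306

min=[-5.400,-21.500,-14.800] max=[30.900,10.400,16.000] diag=57.306


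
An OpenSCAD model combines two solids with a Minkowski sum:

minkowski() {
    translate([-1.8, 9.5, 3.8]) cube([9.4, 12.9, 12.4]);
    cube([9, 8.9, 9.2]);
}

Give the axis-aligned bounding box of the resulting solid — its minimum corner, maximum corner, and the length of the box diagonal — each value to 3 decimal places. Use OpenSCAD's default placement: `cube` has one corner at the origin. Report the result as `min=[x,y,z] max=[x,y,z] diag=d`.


A = translate([-1.8, 9.5, 3.8]) cube([9.4, 12.9, 12.4]) → bbox [-1.8,9.5,3.8] .. [7.6,22.4,16.2]
B = cube([9, 8.9, 9.2]) → bbox [0,0,0] .. [9,8.9,9.2]
lo = A.lo+B.lo = [-1.8+0, 9.5+0, 3.8+0] = [-1.800,9.500,3.800]
hi = A.hi+B.hi = [7.6+9, 22.4+8.9, 16.2+9.2] = [16.600,31.300,25.400]
diag = √(18.4²+21.8²+21.6²) = √1280.36 = 35.782

min=[-1.800,9.500,3.800] max=[16.600,31.300,25.400] diag=35.782


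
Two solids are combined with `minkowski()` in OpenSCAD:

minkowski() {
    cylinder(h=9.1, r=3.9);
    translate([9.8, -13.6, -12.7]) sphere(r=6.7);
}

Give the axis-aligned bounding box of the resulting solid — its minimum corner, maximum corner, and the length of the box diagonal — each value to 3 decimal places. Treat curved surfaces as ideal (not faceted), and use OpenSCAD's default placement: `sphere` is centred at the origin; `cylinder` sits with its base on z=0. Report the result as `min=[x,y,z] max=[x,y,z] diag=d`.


min=[-0.800,-24.200,-19.400] max=[20.400,-3.000,3.100] diag=37.485

A = translate([9.8, -13.6, -12.7]) sphere(r=6.7) → bbox [3.1,-20.3,-19.4] .. [16.5,-6.9,-6]
B = cylinder(h=9.1, r=3.9) → bbox [-3.9,-3.9,0] .. [3.9,3.9,9.1]
lo = A.lo+B.lo = [3.1-3.9, -20.3-3.9, -19.4+0] = [-0.800,-24.200,-19.400]
hi = A.hi+B.hi = [16.5+3.9, -6.9+3.9, -6+9.1] = [20.400,-3.000,3.100]
diag = √(21.2²+21.2²+22.5²) = √1405.13 = 37.485


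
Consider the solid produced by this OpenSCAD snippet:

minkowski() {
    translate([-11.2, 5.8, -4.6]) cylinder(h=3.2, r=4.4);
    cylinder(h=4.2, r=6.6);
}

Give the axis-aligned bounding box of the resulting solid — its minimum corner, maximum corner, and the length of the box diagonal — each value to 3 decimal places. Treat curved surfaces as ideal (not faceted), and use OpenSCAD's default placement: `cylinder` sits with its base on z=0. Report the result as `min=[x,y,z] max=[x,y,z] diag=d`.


A = translate([-11.2, 5.8, -4.6]) cylinder(h=3.2, r=4.4) → bbox [-15.6,1.4,-4.6] .. [-6.8,10.2,-1.4]
B = cylinder(h=4.2, r=6.6) → bbox [-6.6,-6.6,0] .. [6.6,6.6,4.2]
lo = A.lo+B.lo = [-15.6-6.6, 1.4-6.6, -4.6+0] = [-22.200,-5.200,-4.600]
hi = A.hi+B.hi = [-6.8+6.6, 10.2+6.6, -1.4+4.2] = [-0.200,16.800,2.800]
diag = √(22²+22²+7.4²) = √1022.76 = 31.981

min=[-22.200,-5.200,-4.600] max=[-0.200,16.800,2.800] diag=31.981


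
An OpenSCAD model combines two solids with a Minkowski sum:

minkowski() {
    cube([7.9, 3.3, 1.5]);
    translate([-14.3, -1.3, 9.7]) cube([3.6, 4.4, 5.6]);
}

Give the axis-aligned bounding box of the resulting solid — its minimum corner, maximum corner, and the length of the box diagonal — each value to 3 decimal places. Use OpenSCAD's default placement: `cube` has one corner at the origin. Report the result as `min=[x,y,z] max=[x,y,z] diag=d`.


A = translate([-14.3, -1.3, 9.7]) cube([3.6, 4.4, 5.6]) → bbox [-14.3,-1.3,9.7] .. [-10.7,3.1,15.3]
B = cube([7.9, 3.3, 1.5]) → bbox [0,0,0] .. [7.9,3.3,1.5]
lo = A.lo+B.lo = [-14.3+0, -1.3+0, 9.7+0] = [-14.300,-1.300,9.700]
hi = A.hi+B.hi = [-10.7+7.9, 3.1+3.3, 15.3+1.5] = [-2.800,6.400,16.800]
diag = √(11.5²+7.7²+7.1²) = √241.95 = 15.555

min=[-14.300,-1.300,9.700] max=[-2.800,6.400,16.800] diag=15.555


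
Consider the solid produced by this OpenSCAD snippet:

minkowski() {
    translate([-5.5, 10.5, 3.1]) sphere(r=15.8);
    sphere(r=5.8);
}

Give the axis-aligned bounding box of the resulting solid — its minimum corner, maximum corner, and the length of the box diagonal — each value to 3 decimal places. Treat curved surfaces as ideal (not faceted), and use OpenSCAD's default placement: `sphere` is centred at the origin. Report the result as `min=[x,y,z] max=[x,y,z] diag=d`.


A = translate([-5.5, 10.5, 3.1]) sphere(r=15.8) → bbox [-21.3,-5.3,-12.7] .. [10.3,26.3,18.9]
B = sphere(r=5.8) → bbox [-5.8,-5.8,-5.8] .. [5.8,5.8,5.8]
lo = A.lo+B.lo = [-21.3-5.8, -5.3-5.8, -12.7-5.8] = [-27.100,-11.100,-18.500]
hi = A.hi+B.hi = [10.3+5.8, 26.3+5.8, 18.9+5.8] = [16.100,32.100,24.700]
diag = √(43.2²+43.2²+43.2²) = √5598.72 = 74.825

min=[-27.100,-11.100,-18.500] max=[16.100,32.100,24.700] diag=74.825


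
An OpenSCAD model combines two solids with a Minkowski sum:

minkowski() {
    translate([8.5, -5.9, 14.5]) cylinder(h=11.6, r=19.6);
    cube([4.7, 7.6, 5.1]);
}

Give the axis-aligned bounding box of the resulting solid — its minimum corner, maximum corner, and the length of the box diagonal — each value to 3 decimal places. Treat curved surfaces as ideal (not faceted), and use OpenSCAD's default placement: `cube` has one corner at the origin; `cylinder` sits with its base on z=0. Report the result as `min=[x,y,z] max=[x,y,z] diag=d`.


min=[-11.100,-25.500,14.500] max=[32.800,21.300,31.200] diag=66.305

A = translate([8.5, -5.9, 14.5]) cylinder(h=11.6, r=19.6) → bbox [-11.1,-25.5,14.5] .. [28.1,13.7,26.1]
B = cube([4.7, 7.6, 5.1]) → bbox [0,0,0] .. [4.7,7.6,5.1]
lo = A.lo+B.lo = [-11.1+0, -25.5+0, 14.5+0] = [-11.100,-25.500,14.500]
hi = A.hi+B.hi = [28.1+4.7, 13.7+7.6, 26.1+5.1] = [32.800,21.300,31.200]
diag = √(43.9²+46.8²+16.7²) = √4396.34 = 66.305


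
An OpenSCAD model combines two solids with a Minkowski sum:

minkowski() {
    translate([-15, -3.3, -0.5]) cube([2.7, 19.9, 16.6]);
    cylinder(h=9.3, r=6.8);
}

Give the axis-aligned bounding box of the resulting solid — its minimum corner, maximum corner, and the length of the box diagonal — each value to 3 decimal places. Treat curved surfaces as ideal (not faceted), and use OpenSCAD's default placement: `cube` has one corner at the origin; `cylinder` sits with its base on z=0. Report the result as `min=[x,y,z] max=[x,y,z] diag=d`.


min=[-21.800,-10.100,-0.500] max=[-5.500,23.400,25.400] diag=45.373

A = translate([-15, -3.3, -0.5]) cube([2.7, 19.9, 16.6]) → bbox [-15,-3.3,-0.5] .. [-12.3,16.6,16.1]
B = cylinder(h=9.3, r=6.8) → bbox [-6.8,-6.8,0] .. [6.8,6.8,9.3]
lo = A.lo+B.lo = [-15-6.8, -3.3-6.8, -0.5+0] = [-21.800,-10.100,-0.500]
hi = A.hi+B.hi = [-12.3+6.8, 16.6+6.8, 16.1+9.3] = [-5.500,23.400,25.400]
diag = √(16.3²+33.5²+25.9²) = √2058.75 = 45.373


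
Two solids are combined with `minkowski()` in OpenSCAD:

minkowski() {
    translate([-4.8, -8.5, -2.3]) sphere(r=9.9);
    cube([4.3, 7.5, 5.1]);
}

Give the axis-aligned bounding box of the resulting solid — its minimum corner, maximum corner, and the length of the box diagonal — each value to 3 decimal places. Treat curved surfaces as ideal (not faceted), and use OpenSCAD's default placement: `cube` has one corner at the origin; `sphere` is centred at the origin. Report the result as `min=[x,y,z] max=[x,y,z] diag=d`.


min=[-14.700,-18.400,-12.200] max=[9.400,8.900,12.700] diag=44.115

A = translate([-4.8, -8.5, -2.3]) sphere(r=9.9) → bbox [-14.7,-18.4,-12.2] .. [5.1,1.4,7.6]
B = cube([4.3, 7.5, 5.1]) → bbox [0,0,0] .. [4.3,7.5,5.1]
lo = A.lo+B.lo = [-14.7+0, -18.4+0, -12.2+0] = [-14.700,-18.400,-12.200]
hi = A.hi+B.hi = [5.1+4.3, 1.4+7.5, 7.6+5.1] = [9.400,8.900,12.700]
diag = √(24.1²+27.3²+24.9²) = √1946.11 = 44.115


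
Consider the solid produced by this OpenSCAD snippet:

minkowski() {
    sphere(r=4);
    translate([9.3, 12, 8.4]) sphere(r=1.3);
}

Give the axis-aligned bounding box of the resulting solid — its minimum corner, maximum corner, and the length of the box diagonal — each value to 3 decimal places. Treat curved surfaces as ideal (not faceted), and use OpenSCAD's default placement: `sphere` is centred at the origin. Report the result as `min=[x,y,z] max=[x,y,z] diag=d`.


A = translate([9.3, 12, 8.4]) sphere(r=1.3) → bbox [8,10.7,7.1] .. [10.6,13.3,9.7]
B = sphere(r=4) → bbox [-4,-4,-4] .. [4,4,4]
lo = A.lo+B.lo = [8-4, 10.7-4, 7.1-4] = [4.000,6.700,3.100]
hi = A.hi+B.hi = [10.6+4, 13.3+4, 9.7+4] = [14.600,17.300,13.700]
diag = √(10.6²+10.6²+10.6²) = √337.08 = 18.360

min=[4.000,6.700,3.100] max=[14.600,17.300,13.700] diag=18.360


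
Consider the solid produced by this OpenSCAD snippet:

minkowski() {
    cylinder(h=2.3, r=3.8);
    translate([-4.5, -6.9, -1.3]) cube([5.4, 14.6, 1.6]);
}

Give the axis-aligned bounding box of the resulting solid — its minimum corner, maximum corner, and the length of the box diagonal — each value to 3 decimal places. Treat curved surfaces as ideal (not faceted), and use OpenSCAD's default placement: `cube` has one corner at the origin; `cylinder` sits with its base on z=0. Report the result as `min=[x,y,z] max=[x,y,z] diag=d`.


min=[-8.300,-10.700,-1.300] max=[4.700,11.500,2.600] diag=26.020

A = translate([-4.5, -6.9, -1.3]) cube([5.4, 14.6, 1.6]) → bbox [-4.5,-6.9,-1.3] .. [0.9,7.7,0.3]
B = cylinder(h=2.3, r=3.8) → bbox [-3.8,-3.8,0] .. [3.8,3.8,2.3]
lo = A.lo+B.lo = [-4.5-3.8, -6.9-3.8, -1.3+0] = [-8.300,-10.700,-1.300]
hi = A.hi+B.hi = [0.9+3.8, 7.7+3.8, 0.3+2.3] = [4.700,11.500,2.600]
diag = √(13²+22.2²+3.9²) = √677.05 = 26.020


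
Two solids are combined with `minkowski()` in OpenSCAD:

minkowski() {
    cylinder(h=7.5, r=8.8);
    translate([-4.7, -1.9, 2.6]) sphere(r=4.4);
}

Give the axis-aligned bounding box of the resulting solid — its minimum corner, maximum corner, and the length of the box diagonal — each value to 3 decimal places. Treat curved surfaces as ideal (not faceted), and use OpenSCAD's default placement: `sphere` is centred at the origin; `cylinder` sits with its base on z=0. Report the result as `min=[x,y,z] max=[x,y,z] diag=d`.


min=[-17.900,-15.100,-1.800] max=[8.500,11.300,14.500] diag=40.738

A = translate([-4.7, -1.9, 2.6]) sphere(r=4.4) → bbox [-9.1,-6.3,-1.8] .. [-0.3,2.5,7]
B = cylinder(h=7.5, r=8.8) → bbox [-8.8,-8.8,0] .. [8.8,8.8,7.5]
lo = A.lo+B.lo = [-9.1-8.8, -6.3-8.8, -1.8+0] = [-17.900,-15.100,-1.800]
hi = A.hi+B.hi = [-0.3+8.8, 2.5+8.8, 7+7.5] = [8.500,11.300,14.500]
diag = √(26.4²+26.4²+16.3²) = √1659.61 = 40.738


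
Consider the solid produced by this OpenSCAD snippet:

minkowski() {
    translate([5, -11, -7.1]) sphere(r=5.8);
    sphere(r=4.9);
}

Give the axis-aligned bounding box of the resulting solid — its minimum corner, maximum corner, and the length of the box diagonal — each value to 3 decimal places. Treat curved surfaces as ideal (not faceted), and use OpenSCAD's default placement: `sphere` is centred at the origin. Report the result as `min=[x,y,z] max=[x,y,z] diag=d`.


min=[-5.700,-21.700,-17.800] max=[15.700,-0.300,3.600] diag=37.066

A = translate([5, -11, -7.1]) sphere(r=5.8) → bbox [-0.8,-16.8,-12.9] .. [10.8,-5.2,-1.3]
B = sphere(r=4.9) → bbox [-4.9,-4.9,-4.9] .. [4.9,4.9,4.9]
lo = A.lo+B.lo = [-0.8-4.9, -16.8-4.9, -12.9-4.9] = [-5.700,-21.700,-17.800]
hi = A.hi+B.hi = [10.8+4.9, -5.2+4.9, -1.3+4.9] = [15.700,-0.300,3.600]
diag = √(21.4²+21.4²+21.4²) = √1373.88 = 37.066


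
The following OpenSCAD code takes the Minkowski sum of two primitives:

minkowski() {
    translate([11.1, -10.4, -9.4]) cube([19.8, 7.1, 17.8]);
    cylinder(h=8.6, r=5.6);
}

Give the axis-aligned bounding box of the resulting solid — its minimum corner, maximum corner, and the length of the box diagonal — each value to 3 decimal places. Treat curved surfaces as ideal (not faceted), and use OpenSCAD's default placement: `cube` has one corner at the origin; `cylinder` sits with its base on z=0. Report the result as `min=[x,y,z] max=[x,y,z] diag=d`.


min=[5.500,-16.000,-9.400] max=[36.500,2.300,17.000] diag=44.641

A = translate([11.1, -10.4, -9.4]) cube([19.8, 7.1, 17.8]) → bbox [11.1,-10.4,-9.4] .. [30.9,-3.3,8.4]
B = cylinder(h=8.6, r=5.6) → bbox [-5.6,-5.6,0] .. [5.6,5.6,8.6]
lo = A.lo+B.lo = [11.1-5.6, -10.4-5.6, -9.4+0] = [5.500,-16.000,-9.400]
hi = A.hi+B.hi = [30.9+5.6, -3.3+5.6, 8.4+8.6] = [36.500,2.300,17.000]
diag = √(31²+18.3²+26.4²) = √1992.85 = 44.641


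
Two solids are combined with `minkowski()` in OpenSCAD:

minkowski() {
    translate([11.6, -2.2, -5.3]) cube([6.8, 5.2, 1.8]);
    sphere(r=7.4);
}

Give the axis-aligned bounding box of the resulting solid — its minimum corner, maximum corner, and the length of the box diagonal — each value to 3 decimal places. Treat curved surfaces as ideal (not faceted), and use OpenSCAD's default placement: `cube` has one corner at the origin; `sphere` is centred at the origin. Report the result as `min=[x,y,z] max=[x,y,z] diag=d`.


min=[4.200,-9.600,-12.700] max=[25.800,10.400,3.900] diag=33.795

A = translate([11.6, -2.2, -5.3]) cube([6.8, 5.2, 1.8]) → bbox [11.6,-2.2,-5.3] .. [18.4,3,-3.5]
B = sphere(r=7.4) → bbox [-7.4,-7.4,-7.4] .. [7.4,7.4,7.4]
lo = A.lo+B.lo = [11.6-7.4, -2.2-7.4, -5.3-7.4] = [4.200,-9.600,-12.700]
hi = A.hi+B.hi = [18.4+7.4, 3+7.4, -3.5+7.4] = [25.800,10.400,3.900]
diag = √(21.6²+20²+16.6²) = √1142.12 = 33.795


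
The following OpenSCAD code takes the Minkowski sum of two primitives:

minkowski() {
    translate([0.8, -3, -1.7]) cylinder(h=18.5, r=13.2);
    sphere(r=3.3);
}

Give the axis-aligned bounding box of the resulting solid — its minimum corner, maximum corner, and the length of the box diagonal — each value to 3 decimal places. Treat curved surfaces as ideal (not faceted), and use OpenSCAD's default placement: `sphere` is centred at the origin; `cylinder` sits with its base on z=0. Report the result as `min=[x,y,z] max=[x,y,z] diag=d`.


min=[-15.700,-19.500,-5.000] max=[17.300,13.500,20.100] diag=52.991

A = translate([0.8, -3, -1.7]) cylinder(h=18.5, r=13.2) → bbox [-12.4,-16.2,-1.7] .. [14,10.2,16.8]
B = sphere(r=3.3) → bbox [-3.3,-3.3,-3.3] .. [3.3,3.3,3.3]
lo = A.lo+B.lo = [-12.4-3.3, -16.2-3.3, -1.7-3.3] = [-15.700,-19.500,-5.000]
hi = A.hi+B.hi = [14+3.3, 10.2+3.3, 16.8+3.3] = [17.300,13.500,20.100]
diag = √(33²+33²+25.1²) = √2808.01 = 52.991


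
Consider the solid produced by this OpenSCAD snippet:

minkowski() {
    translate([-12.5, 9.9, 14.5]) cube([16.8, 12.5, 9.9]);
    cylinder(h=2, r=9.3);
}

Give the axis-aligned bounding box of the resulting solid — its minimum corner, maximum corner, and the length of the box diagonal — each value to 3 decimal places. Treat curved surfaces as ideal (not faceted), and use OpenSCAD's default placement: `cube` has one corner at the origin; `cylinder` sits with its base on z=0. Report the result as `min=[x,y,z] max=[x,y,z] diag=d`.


A = translate([-12.5, 9.9, 14.5]) cube([16.8, 12.5, 9.9]) → bbox [-12.5,9.9,14.5] .. [4.3,22.4,24.4]
B = cylinder(h=2, r=9.3) → bbox [-9.3,-9.3,0] .. [9.3,9.3,2]
lo = A.lo+B.lo = [-12.5-9.3, 9.9-9.3, 14.5+0] = [-21.800,0.600,14.500]
hi = A.hi+B.hi = [4.3+9.3, 22.4+9.3, 24.4+2] = [13.600,31.700,26.400]
diag = √(35.4²+31.1²+11.9²) = √2361.98 = 48.600

min=[-21.800,0.600,14.500] max=[13.600,31.700,26.400] diag=48.600


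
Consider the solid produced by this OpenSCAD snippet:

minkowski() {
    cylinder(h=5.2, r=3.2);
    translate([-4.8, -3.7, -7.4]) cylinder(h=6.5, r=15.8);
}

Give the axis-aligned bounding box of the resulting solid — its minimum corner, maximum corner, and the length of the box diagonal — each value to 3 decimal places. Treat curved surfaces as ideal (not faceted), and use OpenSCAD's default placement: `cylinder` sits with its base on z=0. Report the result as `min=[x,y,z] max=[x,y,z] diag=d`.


A = translate([-4.8, -3.7, -7.4]) cylinder(h=6.5, r=15.8) → bbox [-20.6,-19.5,-7.4] .. [11,12.1,-0.9]
B = cylinder(h=5.2, r=3.2) → bbox [-3.2,-3.2,0] .. [3.2,3.2,5.2]
lo = A.lo+B.lo = [-20.6-3.2, -19.5-3.2, -7.4+0] = [-23.800,-22.700,-7.400]
hi = A.hi+B.hi = [11+3.2, 12.1+3.2, -0.9+5.2] = [14.200,15.300,4.300]
diag = √(38²+38²+11.7²) = √3024.89 = 54.999

min=[-23.800,-22.700,-7.400] max=[14.200,15.300,4.300] diag=54.999


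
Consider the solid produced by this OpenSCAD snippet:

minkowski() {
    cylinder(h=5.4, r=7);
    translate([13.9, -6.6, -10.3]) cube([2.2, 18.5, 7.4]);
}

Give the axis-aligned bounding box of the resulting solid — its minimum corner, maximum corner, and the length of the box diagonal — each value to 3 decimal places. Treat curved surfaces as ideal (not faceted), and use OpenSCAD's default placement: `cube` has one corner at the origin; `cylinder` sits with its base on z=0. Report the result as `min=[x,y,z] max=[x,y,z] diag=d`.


min=[6.900,-13.600,-10.300] max=[23.100,18.900,2.500] diag=38.504

A = translate([13.9, -6.6, -10.3]) cube([2.2, 18.5, 7.4]) → bbox [13.9,-6.6,-10.3] .. [16.1,11.9,-2.9]
B = cylinder(h=5.4, r=7) → bbox [-7,-7,0] .. [7,7,5.4]
lo = A.lo+B.lo = [13.9-7, -6.6-7, -10.3+0] = [6.900,-13.600,-10.300]
hi = A.hi+B.hi = [16.1+7, 11.9+7, -2.9+5.4] = [23.100,18.900,2.500]
diag = √(16.2²+32.5²+12.8²) = √1482.53 = 38.504


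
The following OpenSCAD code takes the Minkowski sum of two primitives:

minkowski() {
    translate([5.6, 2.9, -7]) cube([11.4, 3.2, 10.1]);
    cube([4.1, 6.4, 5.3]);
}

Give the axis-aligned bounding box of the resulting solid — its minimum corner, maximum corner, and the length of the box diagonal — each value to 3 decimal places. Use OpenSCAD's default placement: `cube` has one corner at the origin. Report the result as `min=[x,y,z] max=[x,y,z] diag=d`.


min=[5.600,2.900,-7.000] max=[21.100,12.500,8.400] diag=23.866

A = translate([5.6, 2.9, -7]) cube([11.4, 3.2, 10.1]) → bbox [5.6,2.9,-7] .. [17,6.1,3.1]
B = cube([4.1, 6.4, 5.3]) → bbox [0,0,0] .. [4.1,6.4,5.3]
lo = A.lo+B.lo = [5.6+0, 2.9+0, -7+0] = [5.600,2.900,-7.000]
hi = A.hi+B.hi = [17+4.1, 6.1+6.4, 3.1+5.3] = [21.100,12.500,8.400]
diag = √(15.5²+9.6²+15.4²) = √569.57 = 23.866


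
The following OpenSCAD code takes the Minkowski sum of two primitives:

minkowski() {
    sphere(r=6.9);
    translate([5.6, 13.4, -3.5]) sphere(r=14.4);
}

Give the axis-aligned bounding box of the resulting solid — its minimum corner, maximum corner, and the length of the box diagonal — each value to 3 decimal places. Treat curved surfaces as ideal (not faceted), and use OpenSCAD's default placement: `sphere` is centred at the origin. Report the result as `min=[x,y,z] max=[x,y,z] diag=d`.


min=[-15.700,-7.900,-24.800] max=[26.900,34.700,17.800] diag=73.785

A = translate([5.6, 13.4, -3.5]) sphere(r=14.4) → bbox [-8.8,-1,-17.9] .. [20,27.8,10.9]
B = sphere(r=6.9) → bbox [-6.9,-6.9,-6.9] .. [6.9,6.9,6.9]
lo = A.lo+B.lo = [-8.8-6.9, -1-6.9, -17.9-6.9] = [-15.700,-7.900,-24.800]
hi = A.hi+B.hi = [20+6.9, 27.8+6.9, 10.9+6.9] = [26.900,34.700,17.800]
diag = √(42.6²+42.6²+42.6²) = √5444.28 = 73.785


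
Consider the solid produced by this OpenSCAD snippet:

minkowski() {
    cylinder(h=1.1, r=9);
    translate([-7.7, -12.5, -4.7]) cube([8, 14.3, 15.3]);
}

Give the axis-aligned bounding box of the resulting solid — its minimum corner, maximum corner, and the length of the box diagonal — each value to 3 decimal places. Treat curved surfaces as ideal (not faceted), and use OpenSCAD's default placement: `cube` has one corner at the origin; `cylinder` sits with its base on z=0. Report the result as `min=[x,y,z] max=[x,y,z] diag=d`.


A = translate([-7.7, -12.5, -4.7]) cube([8, 14.3, 15.3]) → bbox [-7.7,-12.5,-4.7] .. [0.3,1.8,10.6]
B = cylinder(h=1.1, r=9) → bbox [-9,-9,0] .. [9,9,1.1]
lo = A.lo+B.lo = [-7.7-9, -12.5-9, -4.7+0] = [-16.700,-21.500,-4.700]
hi = A.hi+B.hi = [0.3+9, 1.8+9, 10.6+1.1] = [9.300,10.800,11.700]
diag = √(26²+32.3²+16.4²) = √1988.25 = 44.590

min=[-16.700,-21.500,-4.700] max=[9.300,10.800,11.700] diag=44.590
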